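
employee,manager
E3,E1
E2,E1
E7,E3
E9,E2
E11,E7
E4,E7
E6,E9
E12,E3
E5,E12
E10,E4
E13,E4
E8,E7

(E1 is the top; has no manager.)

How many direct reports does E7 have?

3

E7 directly manages E11, E4, E8. That is 3 direct reports.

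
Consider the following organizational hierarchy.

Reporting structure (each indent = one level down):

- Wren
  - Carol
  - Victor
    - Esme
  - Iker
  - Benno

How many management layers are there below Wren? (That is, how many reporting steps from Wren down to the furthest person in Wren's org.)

The longest chain under Wren runs Wren → Victor → Esme, which is 2 levels below Wren.

2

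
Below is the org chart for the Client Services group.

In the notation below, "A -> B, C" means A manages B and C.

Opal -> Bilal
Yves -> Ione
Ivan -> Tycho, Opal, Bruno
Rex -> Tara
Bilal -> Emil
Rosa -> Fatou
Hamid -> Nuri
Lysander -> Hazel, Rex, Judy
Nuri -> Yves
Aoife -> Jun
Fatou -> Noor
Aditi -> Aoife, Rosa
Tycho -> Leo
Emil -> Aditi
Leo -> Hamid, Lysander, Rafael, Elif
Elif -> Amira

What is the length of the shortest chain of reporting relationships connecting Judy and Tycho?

3

Judy is in Tycho's organization: the chain from Judy up to Tycho is Judy → Lysander → Leo → Tycho, which is 3 links.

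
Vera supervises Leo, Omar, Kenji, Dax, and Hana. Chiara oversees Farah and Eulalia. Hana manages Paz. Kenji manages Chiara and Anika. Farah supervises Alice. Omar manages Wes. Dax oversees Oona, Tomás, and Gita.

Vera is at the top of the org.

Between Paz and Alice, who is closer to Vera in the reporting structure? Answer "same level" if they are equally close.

Paz

Paz is 2 levels below Vera; Alice is 4. Paz is higher.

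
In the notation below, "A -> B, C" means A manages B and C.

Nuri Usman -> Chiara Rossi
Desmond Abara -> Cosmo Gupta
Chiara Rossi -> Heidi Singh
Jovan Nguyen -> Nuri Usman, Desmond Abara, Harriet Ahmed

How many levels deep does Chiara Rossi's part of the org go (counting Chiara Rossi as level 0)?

The longest chain under Chiara Rossi runs Chiara Rossi → Heidi Singh, which is 1 level below Chiara Rossi.

1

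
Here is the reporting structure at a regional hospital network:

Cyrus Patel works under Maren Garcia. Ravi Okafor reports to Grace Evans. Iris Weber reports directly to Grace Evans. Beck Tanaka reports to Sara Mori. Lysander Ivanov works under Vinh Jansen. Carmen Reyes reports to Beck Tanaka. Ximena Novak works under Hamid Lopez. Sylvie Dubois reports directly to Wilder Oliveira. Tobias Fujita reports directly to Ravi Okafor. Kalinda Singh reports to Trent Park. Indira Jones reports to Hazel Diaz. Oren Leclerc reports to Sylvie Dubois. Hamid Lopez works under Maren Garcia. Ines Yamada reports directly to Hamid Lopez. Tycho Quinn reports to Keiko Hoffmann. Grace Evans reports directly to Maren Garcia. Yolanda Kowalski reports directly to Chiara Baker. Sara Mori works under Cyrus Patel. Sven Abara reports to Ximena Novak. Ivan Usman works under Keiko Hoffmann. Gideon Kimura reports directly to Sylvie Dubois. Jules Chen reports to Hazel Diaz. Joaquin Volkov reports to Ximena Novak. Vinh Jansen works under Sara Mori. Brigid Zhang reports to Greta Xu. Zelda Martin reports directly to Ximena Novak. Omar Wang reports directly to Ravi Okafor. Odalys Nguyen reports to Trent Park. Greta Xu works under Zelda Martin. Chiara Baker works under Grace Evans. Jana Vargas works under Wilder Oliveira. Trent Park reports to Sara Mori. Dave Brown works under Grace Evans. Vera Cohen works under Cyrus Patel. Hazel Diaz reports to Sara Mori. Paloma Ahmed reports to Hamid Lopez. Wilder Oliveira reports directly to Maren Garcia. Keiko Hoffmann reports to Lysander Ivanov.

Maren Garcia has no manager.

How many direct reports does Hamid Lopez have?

Hamid Lopez directly manages Ximena Novak, Ines Yamada, Paloma Ahmed. That is 3 direct reports.

3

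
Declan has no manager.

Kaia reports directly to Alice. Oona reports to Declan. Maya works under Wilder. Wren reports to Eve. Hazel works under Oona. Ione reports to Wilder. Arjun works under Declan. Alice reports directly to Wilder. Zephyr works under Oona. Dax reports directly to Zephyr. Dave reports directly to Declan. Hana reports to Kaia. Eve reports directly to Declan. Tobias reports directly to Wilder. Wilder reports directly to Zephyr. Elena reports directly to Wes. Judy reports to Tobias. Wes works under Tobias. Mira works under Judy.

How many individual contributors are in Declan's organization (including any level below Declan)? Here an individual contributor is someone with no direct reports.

10

The people in Declan's organization with no one reporting to them are Arjun, Dave, Wren, Hazel, Dax, Ione, Maya, Mira, Elena, Hana. That is 10.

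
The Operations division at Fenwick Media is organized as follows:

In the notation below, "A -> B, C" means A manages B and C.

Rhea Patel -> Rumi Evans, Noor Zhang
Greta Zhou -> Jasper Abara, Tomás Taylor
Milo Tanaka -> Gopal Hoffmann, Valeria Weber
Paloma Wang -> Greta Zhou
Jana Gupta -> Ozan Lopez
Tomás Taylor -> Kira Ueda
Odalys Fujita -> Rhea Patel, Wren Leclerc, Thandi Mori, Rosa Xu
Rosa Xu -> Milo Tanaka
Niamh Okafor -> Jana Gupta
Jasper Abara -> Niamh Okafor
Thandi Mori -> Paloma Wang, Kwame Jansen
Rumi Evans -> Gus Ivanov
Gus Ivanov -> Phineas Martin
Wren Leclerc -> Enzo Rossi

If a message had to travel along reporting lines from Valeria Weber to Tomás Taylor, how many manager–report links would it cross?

Valeria Weber is 3 levels below Odalys Fujita, and Tomás Taylor is 4 levels below Odalys Fujita (their lowest common manager). The shortest path runs up from Valeria Weber to Odalys Fujita and back down to Tomás Taylor: 3 + 4 = 7 links.

7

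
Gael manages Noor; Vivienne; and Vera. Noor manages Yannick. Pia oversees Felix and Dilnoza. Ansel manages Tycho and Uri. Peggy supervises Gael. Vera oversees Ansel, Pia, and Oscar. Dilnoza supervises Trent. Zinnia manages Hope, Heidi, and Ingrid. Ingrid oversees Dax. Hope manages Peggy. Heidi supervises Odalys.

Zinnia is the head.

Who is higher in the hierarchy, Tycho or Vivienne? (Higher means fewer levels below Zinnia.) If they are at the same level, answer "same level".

Tycho is 6 levels below Zinnia; Vivienne is 4. Vivienne is higher.

Vivienne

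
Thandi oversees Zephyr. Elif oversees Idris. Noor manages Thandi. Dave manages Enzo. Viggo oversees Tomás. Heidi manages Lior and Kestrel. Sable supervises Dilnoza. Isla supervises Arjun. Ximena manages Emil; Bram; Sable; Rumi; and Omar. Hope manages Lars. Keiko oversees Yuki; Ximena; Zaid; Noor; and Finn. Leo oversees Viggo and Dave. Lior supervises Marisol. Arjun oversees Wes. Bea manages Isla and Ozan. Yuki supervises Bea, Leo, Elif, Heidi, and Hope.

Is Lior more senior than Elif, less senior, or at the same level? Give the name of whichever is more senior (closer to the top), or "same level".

Lior is 3 levels below Keiko; Elif is 2. Elif is higher.

Elif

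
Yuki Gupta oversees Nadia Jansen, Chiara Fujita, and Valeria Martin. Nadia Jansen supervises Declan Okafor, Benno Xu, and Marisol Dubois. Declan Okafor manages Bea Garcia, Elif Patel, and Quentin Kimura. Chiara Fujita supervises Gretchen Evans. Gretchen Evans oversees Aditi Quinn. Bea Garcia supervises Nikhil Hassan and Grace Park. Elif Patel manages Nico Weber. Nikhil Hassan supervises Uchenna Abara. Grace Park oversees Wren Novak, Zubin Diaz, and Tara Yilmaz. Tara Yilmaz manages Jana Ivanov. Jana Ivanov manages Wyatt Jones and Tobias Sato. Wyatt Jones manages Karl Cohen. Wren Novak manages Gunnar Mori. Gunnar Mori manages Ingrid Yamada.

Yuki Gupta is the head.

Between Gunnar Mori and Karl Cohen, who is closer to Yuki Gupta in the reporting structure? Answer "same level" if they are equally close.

Gunnar Mori is 6 levels below Yuki Gupta; Karl Cohen is 8. Gunnar Mori is higher.

Gunnar Mori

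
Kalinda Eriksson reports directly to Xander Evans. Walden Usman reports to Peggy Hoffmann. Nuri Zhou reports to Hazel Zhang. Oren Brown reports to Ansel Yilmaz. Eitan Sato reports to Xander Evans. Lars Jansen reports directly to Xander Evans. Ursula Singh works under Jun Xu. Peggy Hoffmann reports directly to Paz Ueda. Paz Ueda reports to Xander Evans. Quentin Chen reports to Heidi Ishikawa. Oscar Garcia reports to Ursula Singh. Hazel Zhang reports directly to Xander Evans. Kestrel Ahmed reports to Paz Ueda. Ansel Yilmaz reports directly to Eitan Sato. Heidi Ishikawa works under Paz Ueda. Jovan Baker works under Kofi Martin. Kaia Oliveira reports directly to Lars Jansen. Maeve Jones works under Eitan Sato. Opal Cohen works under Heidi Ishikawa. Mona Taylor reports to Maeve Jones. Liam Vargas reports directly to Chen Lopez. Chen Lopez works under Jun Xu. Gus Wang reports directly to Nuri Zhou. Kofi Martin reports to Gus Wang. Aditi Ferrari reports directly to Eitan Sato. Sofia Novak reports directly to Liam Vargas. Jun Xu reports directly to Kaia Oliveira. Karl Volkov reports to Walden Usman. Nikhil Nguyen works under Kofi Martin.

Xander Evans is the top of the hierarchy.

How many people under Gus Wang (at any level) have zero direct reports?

2

The people in Gus Wang's organization with no one reporting to them are Nikhil Nguyen, Jovan Baker. That is 2.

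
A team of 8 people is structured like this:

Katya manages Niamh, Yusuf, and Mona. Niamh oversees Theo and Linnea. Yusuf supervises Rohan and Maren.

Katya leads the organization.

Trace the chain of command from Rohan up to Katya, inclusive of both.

Rohan -> Yusuf -> Katya

Rohan reports to Yusuf. Yusuf reports to Katya. Katya is at the top.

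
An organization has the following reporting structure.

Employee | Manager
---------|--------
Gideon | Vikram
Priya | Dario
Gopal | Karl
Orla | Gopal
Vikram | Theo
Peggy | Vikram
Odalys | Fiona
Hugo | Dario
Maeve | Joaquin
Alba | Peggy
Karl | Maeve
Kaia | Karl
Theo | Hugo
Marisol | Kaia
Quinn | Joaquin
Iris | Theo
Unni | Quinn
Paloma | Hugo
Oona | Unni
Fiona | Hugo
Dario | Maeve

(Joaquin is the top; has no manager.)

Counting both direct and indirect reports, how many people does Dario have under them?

Dario directly manages Hugo, Priya. Under Hugo: Theo, Iris, Vikram, Gideon, Peggy, Alba, Paloma, Fiona, Odalys (9). Priya has no reports. So Dario's organization is 2 direct reports plus everyone under them: 10 + 1 = 11.

11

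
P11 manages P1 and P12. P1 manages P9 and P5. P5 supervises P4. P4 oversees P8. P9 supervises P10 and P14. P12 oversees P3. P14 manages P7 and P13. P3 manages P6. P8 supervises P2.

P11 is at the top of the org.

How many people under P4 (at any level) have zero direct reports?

1

The only person in P4's organization with no one reporting to them is P2. That is 1.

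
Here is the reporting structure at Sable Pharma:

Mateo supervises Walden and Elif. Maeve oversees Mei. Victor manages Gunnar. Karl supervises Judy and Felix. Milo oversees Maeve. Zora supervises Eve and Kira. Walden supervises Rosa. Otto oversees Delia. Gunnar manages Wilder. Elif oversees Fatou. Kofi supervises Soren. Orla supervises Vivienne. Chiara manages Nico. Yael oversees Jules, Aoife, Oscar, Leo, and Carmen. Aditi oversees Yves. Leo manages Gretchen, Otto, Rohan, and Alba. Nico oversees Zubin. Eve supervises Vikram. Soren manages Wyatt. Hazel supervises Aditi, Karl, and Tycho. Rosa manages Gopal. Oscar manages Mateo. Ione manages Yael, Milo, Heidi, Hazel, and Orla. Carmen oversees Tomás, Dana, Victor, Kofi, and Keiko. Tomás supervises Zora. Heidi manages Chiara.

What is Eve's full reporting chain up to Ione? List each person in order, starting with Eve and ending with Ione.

Eve reports to Zora. Zora reports to Tomás. Tomás reports to Carmen. Carmen reports to Yael. Yael reports to Ione. Ione is at the top.

Eve -> Zora -> Tomás -> Carmen -> Yael -> Ione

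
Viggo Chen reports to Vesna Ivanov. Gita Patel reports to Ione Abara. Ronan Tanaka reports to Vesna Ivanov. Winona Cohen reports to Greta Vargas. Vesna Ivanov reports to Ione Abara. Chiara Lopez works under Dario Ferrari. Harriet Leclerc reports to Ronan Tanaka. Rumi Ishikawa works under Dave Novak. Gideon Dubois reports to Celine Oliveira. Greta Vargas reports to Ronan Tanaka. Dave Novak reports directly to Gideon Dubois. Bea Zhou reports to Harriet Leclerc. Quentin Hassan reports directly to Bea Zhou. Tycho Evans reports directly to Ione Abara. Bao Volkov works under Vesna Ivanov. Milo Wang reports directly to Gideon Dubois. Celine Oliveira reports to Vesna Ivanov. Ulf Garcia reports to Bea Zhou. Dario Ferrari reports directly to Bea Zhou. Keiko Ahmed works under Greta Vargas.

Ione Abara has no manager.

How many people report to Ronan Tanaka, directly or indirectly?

Ronan Tanaka directly manages Harriet Leclerc, Greta Vargas. Under Harriet Leclerc: Bea Zhou, Ulf Garcia, Quentin Hassan, Dario Ferrari, Chiara Lopez (5). Under Greta Vargas: Winona Cohen, Keiko Ahmed (2). So Ronan Tanaka's organization is 2 direct reports plus everyone under them: 6 + 3 = 9.

9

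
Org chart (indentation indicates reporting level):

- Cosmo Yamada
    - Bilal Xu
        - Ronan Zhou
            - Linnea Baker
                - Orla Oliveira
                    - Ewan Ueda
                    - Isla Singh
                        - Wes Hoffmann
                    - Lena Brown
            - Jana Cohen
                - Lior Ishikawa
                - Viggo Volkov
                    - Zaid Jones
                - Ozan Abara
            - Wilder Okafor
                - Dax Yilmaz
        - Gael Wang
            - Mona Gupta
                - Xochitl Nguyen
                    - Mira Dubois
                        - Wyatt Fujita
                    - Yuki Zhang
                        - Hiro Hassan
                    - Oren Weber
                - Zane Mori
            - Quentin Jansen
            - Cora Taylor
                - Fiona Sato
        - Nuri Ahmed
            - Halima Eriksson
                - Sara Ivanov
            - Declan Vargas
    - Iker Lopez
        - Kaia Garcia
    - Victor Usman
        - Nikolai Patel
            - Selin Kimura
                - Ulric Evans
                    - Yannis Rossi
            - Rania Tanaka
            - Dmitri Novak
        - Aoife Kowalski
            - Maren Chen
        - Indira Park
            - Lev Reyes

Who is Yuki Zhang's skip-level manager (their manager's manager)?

Mona Gupta

Yuki Zhang reports to Xochitl Nguyen, and Xochitl Nguyen reports to Mona Gupta. So Yuki Zhang's skip-level manager is Mona Gupta.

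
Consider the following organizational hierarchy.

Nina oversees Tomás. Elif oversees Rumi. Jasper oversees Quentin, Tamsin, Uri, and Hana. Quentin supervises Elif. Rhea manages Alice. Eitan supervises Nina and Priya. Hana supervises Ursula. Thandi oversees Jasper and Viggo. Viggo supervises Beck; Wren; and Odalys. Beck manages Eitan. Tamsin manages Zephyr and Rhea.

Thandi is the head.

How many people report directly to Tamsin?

Tamsin directly manages Rhea, Zephyr. That is 2 direct reports.

2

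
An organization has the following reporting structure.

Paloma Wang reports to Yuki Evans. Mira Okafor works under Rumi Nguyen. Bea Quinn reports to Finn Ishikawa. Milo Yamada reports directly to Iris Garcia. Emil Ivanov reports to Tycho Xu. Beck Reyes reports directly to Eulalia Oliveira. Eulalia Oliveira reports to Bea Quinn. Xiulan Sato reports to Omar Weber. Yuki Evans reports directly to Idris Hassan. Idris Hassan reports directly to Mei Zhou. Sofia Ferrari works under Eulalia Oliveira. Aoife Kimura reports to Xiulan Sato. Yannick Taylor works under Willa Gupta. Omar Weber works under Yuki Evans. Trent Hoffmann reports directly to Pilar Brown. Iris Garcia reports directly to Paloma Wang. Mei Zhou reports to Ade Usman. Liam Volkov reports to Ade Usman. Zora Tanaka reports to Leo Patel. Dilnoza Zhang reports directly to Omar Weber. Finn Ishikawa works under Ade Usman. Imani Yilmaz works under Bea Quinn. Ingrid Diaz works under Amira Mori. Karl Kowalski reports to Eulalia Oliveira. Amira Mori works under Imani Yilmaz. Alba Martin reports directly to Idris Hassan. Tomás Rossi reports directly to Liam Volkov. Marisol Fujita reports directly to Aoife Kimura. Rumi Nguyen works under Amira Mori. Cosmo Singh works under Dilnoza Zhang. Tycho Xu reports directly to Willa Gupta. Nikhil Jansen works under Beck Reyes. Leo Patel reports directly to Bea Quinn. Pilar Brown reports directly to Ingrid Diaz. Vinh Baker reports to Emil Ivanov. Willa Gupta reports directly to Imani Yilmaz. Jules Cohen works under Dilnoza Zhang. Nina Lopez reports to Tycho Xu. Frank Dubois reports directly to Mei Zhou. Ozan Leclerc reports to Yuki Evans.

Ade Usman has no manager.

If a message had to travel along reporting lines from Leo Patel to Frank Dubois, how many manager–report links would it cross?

Leo Patel is 3 levels below Ade Usman, and Frank Dubois is 2 levels below Ade Usman (their lowest common manager). The shortest path runs up from Leo Patel to Ade Usman and back down to Frank Dubois: 3 + 2 = 5 links.

5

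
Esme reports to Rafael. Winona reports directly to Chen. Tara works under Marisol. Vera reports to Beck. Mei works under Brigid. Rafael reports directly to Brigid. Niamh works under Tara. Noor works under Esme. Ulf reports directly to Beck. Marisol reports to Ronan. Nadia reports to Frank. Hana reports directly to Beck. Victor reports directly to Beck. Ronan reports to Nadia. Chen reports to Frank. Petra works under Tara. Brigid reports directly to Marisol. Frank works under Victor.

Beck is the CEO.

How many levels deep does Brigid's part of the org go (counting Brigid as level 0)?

3

The longest chain under Brigid runs Brigid → Rafael → Esme → Noor, which is 3 levels below Brigid.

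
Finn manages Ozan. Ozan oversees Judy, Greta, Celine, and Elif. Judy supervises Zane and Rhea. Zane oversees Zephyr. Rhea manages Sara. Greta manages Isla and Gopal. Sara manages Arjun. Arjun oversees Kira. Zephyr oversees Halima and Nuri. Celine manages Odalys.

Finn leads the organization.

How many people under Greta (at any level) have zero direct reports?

The people in Greta's organization with no one reporting to them are Gopal, Isla. That is 2.

2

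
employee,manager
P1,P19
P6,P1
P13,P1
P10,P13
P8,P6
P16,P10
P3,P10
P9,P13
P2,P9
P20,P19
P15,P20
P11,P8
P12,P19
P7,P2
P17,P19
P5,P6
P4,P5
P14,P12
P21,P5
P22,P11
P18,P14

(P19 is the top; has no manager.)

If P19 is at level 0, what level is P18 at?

Chain from P18 up to P19: P18 → P14 → P12 → P19. That is 3 steps up, so P18 is 3 levels below P19.

3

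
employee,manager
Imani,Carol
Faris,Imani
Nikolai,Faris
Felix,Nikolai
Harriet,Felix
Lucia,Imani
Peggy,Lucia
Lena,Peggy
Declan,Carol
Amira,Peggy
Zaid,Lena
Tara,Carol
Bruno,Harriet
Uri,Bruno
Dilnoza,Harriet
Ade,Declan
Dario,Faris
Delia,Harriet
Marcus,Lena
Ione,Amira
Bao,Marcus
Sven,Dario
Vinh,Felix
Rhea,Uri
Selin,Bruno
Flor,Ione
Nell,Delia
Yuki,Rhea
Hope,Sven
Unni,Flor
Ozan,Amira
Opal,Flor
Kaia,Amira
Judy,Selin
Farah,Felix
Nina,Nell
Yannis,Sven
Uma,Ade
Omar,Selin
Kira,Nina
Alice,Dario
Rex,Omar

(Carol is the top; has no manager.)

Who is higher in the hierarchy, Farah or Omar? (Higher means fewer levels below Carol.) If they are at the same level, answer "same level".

Farah

Farah is 5 levels below Carol; Omar is 8. Farah is higher.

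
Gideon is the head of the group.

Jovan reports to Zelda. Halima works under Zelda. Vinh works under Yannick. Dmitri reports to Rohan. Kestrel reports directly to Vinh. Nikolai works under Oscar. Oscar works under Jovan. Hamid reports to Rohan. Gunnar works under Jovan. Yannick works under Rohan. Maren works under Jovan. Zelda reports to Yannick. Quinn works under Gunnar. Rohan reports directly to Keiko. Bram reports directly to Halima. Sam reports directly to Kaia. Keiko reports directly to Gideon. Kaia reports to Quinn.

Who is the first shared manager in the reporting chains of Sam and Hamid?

Sam's chain of managers is Kaia, Quinn, Gunnar, Jovan, Zelda, Yannick, Rohan, Keiko, Gideon. Hamid's chain of managers is Rohan, Keiko, Gideon. The first manager that appears in both chains is Rohan.

Rohan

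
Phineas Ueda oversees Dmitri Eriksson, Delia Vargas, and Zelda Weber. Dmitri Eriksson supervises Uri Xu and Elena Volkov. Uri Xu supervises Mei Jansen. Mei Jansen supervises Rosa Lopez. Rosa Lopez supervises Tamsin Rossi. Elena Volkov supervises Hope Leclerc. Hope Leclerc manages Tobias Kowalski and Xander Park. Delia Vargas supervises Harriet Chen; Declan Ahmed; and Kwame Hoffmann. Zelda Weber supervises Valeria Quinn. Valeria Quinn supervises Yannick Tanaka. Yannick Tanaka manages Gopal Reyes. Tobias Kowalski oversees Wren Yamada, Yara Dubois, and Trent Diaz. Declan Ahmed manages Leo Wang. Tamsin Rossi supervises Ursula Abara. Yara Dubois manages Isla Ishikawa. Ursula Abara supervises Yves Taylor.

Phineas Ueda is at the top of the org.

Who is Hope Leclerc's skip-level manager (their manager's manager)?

Dmitri Eriksson

Hope Leclerc reports to Elena Volkov, and Elena Volkov reports to Dmitri Eriksson. So Hope Leclerc's skip-level manager is Dmitri Eriksson.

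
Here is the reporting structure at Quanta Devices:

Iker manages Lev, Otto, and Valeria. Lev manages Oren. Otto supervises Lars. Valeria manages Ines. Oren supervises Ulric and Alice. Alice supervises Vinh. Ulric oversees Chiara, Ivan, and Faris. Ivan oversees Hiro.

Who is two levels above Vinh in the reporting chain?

Oren

Vinh reports to Alice, and Alice reports to Oren. So Vinh's skip-level manager is Oren.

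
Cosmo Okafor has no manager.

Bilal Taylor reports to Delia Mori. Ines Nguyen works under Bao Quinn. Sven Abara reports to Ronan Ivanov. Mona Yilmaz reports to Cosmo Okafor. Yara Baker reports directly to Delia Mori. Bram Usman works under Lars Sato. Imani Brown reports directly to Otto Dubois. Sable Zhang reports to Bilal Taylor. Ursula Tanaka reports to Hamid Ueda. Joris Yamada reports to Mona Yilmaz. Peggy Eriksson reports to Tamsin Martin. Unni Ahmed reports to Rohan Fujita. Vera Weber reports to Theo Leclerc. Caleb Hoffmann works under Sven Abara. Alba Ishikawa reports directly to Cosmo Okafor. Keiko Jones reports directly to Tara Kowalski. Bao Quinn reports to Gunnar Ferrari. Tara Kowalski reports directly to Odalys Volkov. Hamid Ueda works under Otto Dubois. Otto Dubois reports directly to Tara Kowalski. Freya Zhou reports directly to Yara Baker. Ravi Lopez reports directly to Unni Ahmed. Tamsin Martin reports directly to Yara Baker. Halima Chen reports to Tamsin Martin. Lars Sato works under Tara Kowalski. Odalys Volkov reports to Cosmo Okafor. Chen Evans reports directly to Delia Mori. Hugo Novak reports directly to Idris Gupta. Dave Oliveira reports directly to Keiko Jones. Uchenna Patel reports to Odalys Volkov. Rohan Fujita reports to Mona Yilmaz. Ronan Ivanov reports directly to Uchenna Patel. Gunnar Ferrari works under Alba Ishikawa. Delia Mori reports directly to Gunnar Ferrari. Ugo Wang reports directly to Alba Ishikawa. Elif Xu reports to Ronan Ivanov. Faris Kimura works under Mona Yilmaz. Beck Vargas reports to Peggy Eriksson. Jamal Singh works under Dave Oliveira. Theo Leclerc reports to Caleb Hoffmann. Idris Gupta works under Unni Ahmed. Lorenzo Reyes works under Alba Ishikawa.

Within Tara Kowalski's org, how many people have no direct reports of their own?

The people in Tara Kowalski's organization with no one reporting to them are Bram Usman, Ursula Tanaka, Imani Brown, Jamal Singh. That is 4.

4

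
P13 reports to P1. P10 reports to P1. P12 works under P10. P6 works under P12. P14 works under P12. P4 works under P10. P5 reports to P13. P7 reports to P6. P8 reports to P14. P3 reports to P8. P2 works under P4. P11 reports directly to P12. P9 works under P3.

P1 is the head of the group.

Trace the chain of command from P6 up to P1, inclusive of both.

P6 -> P12 -> P10 -> P1

P6 reports to P12. P12 reports to P10. P10 reports to P1. P1 is at the top.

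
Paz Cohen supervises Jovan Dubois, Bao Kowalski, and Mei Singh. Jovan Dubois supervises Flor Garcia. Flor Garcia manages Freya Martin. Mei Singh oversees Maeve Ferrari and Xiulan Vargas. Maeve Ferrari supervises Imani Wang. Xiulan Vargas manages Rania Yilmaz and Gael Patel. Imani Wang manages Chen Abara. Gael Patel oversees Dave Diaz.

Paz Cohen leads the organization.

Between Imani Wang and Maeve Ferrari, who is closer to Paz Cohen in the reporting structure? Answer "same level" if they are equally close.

Maeve Ferrari

Imani Wang is 3 levels below Paz Cohen; Maeve Ferrari is 2. Maeve Ferrari is higher.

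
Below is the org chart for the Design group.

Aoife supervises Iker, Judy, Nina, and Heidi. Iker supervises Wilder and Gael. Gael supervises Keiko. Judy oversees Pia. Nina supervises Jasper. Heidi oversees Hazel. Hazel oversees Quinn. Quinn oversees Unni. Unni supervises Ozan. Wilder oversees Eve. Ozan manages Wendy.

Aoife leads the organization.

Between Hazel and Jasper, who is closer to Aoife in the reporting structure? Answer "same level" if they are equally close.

Both Hazel and Jasper are 2 levels below Aoife.

same level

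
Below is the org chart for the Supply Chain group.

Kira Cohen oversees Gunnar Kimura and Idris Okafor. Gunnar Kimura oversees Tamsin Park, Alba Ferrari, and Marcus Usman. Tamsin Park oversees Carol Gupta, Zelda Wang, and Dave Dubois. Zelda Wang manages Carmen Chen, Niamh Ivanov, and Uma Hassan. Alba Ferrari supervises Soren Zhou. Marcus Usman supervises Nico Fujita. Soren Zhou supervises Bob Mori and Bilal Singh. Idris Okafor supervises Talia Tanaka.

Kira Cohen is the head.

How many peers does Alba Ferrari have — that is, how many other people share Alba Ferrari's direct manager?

2

Alba Ferrari reports to Gunnar Kimura. Gunnar Kimura's other direct reports are Tamsin Park, Marcus Usman — 2 peers.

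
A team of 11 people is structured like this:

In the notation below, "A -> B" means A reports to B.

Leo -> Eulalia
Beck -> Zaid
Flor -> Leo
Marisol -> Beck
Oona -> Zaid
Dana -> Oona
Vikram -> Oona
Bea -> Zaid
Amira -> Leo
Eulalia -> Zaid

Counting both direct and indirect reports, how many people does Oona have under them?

Oona directly manages Dana, Vikram. Dana has no reports. Vikram has no reports. So Oona's organization is 2 direct reports plus everyone under them: 1 + 1 = 2.

2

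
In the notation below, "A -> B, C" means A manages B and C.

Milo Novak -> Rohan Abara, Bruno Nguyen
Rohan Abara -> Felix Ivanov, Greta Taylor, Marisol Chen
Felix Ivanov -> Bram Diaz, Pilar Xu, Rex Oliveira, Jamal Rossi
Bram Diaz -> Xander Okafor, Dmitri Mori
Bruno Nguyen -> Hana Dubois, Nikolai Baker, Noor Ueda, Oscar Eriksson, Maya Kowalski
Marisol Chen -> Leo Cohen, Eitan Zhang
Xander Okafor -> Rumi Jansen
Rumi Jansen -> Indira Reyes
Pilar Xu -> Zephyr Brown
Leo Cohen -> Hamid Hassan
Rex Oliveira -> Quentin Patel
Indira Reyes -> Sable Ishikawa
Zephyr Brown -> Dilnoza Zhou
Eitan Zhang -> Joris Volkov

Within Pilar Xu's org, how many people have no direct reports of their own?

The only person in Pilar Xu's organization with no one reporting to them is Dilnoza Zhou. That is 1.

1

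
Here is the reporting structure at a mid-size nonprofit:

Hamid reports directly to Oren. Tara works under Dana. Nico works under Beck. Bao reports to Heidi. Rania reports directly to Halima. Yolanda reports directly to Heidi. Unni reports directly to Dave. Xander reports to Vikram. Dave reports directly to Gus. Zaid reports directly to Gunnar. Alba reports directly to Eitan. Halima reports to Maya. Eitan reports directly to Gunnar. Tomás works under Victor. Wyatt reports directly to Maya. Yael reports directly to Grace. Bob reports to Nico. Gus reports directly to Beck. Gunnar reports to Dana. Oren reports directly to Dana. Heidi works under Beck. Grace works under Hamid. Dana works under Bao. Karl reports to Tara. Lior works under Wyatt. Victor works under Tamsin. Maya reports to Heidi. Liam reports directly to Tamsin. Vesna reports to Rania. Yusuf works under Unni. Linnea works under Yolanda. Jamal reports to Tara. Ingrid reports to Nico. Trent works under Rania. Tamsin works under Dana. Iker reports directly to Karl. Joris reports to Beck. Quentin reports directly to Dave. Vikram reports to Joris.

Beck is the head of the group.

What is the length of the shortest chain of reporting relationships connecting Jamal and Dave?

7

Jamal is 5 levels below Beck, and Dave is 2 levels below Beck (their lowest common manager). The shortest path runs up from Jamal to Beck and back down to Dave: 5 + 2 = 7 links.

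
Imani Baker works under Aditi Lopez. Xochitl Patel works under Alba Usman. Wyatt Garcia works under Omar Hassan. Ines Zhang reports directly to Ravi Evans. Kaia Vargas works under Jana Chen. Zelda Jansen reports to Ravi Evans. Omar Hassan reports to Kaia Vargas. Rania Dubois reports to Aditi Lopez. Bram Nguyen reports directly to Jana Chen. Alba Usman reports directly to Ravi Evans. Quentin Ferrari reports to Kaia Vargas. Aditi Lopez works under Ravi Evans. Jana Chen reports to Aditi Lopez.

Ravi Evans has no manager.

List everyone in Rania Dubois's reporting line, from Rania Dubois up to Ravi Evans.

Rania Dubois reports to Aditi Lopez. Aditi Lopez reports to Ravi Evans. Ravi Evans is at the top.

Rania Dubois -> Aditi Lopez -> Ravi Evans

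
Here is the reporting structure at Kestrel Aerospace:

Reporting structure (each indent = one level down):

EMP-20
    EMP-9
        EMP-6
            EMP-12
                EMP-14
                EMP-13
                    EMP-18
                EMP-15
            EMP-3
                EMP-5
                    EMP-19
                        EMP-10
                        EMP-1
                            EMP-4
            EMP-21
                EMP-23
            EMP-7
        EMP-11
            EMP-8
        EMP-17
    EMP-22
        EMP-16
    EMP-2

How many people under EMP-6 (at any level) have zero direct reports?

The people in EMP-6's organization with no one reporting to them are EMP-7, EMP-23, EMP-4, EMP-10, EMP-15, EMP-18, EMP-14. That is 7.

7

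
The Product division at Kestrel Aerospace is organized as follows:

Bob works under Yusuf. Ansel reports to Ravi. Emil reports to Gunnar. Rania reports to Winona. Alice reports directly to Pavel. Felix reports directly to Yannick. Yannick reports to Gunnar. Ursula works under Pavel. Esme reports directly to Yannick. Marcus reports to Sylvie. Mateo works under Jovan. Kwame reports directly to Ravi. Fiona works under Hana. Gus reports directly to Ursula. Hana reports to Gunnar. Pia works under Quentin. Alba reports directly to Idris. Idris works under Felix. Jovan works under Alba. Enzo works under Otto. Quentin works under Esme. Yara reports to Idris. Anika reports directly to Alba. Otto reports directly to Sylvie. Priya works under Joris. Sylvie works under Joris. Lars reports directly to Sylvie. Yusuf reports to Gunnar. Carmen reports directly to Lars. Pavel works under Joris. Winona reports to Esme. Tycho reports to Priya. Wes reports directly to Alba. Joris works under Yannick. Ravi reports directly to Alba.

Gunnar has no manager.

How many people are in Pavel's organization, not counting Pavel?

3

Pavel directly manages Ursula, Alice. Under Ursula: Gus (1). Alice has no reports. So Pavel's organization is 2 direct reports plus everyone under them: 2 + 1 = 3.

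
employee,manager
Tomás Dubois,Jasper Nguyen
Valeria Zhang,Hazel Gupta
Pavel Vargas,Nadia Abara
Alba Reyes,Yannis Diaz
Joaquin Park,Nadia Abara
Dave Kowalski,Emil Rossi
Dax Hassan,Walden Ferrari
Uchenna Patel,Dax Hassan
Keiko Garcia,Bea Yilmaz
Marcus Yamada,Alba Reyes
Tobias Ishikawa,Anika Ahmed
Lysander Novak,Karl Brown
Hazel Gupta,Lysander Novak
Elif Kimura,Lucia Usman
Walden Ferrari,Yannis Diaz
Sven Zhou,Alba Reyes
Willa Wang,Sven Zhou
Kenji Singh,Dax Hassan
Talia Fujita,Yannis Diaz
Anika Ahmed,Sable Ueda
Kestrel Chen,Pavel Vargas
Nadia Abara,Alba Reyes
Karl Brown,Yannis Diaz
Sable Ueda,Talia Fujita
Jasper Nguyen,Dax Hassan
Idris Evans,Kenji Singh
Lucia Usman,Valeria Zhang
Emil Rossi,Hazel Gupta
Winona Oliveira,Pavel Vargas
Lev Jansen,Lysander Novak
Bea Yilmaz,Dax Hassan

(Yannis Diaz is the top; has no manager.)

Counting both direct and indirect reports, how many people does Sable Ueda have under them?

2

Sable Ueda directly manages Anika Ahmed. Under Anika Ahmed: Tobias Ishikawa (1). That's 2 in total.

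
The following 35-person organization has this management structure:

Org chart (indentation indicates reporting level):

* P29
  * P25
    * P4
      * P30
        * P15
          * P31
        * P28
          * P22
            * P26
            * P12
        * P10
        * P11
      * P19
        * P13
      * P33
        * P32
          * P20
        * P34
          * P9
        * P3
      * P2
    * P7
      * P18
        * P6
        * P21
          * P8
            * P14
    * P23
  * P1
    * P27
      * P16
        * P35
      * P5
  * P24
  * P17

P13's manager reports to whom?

P4

P13 reports to P19, and P19 reports to P4. So P13's skip-level manager is P4.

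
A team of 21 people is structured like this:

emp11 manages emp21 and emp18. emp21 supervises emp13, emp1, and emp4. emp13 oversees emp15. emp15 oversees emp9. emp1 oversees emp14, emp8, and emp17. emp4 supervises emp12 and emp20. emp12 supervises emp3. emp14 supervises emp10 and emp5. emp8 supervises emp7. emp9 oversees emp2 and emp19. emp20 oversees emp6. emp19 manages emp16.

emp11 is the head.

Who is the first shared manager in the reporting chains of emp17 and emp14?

emp17's chain of managers is emp1, emp21, emp11. emp14's chain of managers is emp1, emp21, emp11. The first manager that appears in both chains is emp1.

emp1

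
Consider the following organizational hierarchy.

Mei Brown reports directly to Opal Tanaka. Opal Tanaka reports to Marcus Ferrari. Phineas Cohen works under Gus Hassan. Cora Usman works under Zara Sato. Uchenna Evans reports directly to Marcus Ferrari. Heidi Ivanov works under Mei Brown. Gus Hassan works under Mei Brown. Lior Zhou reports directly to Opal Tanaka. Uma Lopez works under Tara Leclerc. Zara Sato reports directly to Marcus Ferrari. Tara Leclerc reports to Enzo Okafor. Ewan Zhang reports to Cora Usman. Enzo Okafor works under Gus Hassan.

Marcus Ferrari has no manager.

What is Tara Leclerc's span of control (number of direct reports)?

1

Tara Leclerc directly manages Uma Lopez. That is 1 direct report.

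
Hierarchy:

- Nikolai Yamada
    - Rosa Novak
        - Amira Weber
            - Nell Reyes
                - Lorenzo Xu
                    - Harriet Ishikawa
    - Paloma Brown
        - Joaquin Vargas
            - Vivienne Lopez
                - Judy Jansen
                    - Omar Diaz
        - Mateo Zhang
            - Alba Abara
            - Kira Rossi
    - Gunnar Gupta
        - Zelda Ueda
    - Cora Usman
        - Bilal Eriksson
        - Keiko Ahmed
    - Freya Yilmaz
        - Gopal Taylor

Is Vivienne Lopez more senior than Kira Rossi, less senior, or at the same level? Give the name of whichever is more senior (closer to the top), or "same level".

same level

Both Vivienne Lopez and Kira Rossi are 3 levels below Nikolai Yamada.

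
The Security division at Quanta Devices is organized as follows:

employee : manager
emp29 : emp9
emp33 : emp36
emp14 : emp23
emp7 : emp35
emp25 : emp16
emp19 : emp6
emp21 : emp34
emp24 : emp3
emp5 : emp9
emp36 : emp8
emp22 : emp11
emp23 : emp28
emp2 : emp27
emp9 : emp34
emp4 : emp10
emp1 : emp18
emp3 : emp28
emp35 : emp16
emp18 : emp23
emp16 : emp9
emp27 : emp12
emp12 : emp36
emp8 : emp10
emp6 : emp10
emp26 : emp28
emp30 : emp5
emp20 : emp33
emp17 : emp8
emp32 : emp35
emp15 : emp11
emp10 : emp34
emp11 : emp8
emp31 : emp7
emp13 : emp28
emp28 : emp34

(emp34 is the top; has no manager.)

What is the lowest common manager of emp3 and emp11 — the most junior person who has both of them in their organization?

emp34

emp3's chain of managers is emp28, emp34. emp11's chain of managers is emp8, emp10, emp34. The first manager that appears in both chains is emp34.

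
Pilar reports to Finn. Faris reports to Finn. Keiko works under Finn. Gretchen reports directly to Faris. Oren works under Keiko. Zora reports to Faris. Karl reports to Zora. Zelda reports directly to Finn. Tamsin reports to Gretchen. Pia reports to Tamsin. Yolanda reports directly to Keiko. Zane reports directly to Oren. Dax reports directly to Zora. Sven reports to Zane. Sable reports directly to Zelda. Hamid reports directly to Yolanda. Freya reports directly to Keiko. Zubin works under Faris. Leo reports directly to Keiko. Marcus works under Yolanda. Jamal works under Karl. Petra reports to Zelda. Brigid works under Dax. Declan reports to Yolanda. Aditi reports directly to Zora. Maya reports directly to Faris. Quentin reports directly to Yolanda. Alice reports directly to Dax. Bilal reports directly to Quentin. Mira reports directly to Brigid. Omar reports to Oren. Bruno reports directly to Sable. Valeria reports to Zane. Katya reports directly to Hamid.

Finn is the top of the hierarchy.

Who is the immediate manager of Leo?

Keiko

Leo reports directly to Keiko.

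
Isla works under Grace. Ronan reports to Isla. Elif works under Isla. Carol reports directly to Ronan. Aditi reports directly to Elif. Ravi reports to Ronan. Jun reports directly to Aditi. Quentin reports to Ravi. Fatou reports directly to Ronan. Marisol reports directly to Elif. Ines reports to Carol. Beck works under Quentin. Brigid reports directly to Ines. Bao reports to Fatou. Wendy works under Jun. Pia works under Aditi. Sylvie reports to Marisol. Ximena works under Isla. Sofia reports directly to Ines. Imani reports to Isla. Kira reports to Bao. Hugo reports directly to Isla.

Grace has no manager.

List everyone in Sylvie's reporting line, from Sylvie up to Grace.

Sylvie -> Marisol -> Elif -> Isla -> Grace

Sylvie reports to Marisol. Marisol reports to Elif. Elif reports to Isla. Isla reports to Grace. Grace is at the top.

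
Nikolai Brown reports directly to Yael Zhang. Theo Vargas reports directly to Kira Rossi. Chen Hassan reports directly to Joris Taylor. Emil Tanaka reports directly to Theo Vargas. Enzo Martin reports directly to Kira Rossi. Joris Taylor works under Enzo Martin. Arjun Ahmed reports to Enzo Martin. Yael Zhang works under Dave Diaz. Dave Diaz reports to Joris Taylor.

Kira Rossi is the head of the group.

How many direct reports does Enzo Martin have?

Enzo Martin directly manages Joris Taylor, Arjun Ahmed. That is 2 direct reports.

2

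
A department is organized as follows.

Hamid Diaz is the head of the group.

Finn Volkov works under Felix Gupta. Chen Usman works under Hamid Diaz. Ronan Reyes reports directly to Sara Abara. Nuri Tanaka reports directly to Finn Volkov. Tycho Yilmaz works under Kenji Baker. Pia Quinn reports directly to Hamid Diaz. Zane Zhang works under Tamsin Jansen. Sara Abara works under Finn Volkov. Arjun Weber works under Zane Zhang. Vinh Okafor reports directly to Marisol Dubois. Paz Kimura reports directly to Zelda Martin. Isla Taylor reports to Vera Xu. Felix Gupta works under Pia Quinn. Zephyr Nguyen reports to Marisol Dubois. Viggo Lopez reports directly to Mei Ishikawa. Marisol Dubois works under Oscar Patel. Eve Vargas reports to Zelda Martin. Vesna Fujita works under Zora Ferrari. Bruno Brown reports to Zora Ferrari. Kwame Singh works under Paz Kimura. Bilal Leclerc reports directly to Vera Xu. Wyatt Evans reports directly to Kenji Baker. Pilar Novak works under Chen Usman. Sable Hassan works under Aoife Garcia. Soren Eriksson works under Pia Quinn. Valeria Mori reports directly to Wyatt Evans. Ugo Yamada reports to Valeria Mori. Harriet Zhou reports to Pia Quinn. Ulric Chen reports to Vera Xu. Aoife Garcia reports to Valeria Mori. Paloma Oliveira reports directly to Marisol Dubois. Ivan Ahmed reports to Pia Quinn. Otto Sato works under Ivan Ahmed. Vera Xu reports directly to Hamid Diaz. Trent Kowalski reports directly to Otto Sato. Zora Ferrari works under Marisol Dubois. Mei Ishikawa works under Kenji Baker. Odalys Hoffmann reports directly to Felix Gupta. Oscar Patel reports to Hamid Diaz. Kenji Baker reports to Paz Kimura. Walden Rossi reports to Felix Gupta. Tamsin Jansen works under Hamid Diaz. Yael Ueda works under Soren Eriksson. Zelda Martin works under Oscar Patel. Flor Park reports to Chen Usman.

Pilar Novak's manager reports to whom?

Hamid Diaz

Pilar Novak reports to Chen Usman, and Chen Usman reports to Hamid Diaz. So Pilar Novak's skip-level manager is Hamid Diaz.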